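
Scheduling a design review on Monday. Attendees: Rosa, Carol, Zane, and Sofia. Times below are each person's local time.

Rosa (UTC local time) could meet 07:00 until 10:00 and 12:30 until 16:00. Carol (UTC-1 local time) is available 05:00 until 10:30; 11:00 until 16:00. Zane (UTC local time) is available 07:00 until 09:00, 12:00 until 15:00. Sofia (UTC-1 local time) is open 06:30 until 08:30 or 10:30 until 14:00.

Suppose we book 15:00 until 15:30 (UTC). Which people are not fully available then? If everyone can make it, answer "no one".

Sofia, Zane

Rosa in UTC: 07:00-10:00, 12:30-16:00.
Carol in UTC: 06:00-11:30, 12:00-17:00 (add 1h to convert from UTC-1).
Zane in UTC: 07:00-09:00, 12:00-15:00.
Sofia in UTC: 07:30-09:30, 11:30-15:00 (add 1h to convert from UTC-1).
Rosa: free for 15:00-15:30. Carol: free for 15:00-15:30. Zane: not fully free for 15:00-15:30. Sofia: not fully free for 15:00-15:30.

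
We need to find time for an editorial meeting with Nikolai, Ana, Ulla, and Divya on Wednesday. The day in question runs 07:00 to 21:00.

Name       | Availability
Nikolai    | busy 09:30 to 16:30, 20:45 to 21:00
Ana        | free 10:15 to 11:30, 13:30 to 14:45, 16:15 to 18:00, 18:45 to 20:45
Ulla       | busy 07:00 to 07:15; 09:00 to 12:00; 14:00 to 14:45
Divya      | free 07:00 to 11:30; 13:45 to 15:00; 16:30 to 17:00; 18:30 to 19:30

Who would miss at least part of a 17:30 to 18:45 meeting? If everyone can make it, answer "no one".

Nikolai free: 07:00-09:30, 16:30-20:45 (invert busy blocks within the working day).
Ana free: 10:15-11:30, 13:30-14:45, 16:15-18:00, 18:45-20:45.
Ulla free: 07:15-09:00, 12:00-14:00, 14:45-21:00 (invert busy blocks within the working day).
Divya free: 07:00-11:30, 13:45-15:00, 16:30-17:00, 18:30-19:30.
Nikolai: free for 17:30-18:45. Ana: not fully free for 17:30-18:45. Ulla: free for 17:30-18:45. Divya: not fully free for 17:30-18:45.

Ana, Divya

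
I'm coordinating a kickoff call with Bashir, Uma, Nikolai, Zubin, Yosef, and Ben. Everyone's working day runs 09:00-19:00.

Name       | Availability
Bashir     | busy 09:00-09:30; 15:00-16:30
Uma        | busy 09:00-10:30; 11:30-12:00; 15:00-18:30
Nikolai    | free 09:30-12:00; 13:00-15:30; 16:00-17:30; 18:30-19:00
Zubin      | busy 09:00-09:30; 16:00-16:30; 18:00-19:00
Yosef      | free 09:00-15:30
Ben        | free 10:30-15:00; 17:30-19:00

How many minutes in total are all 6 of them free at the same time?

Bashir free: 09:30-15:00, 16:30-19:00 (invert busy blocks within the working day).
Uma free: 10:30-11:30, 12:00-15:00, 18:30-19:00 (invert busy blocks within the working day).
Nikolai free: 09:30-12:00, 13:00-15:30, 16:00-17:30, 18:30-19:00.
Zubin free: 09:30-16:00, 16:30-18:00 (invert busy blocks within the working day).
Yosef free: 09:00-15:30.
Ben free: 10:30-15:00, 17:30-19:00.
Bashir ∩ Uma: 10:30-11:30, 12:00-15:00, 18:30-19:00.
Bashir ∩ Uma ∩ Nikolai: 10:30-11:30, 13:00-15:00, 18:30-19:00.
Bashir ∩ Uma ∩ Nikolai ∩ Zubin: 10:30-11:30, 13:00-15:00.
Bashir ∩ Uma ∩ Nikolai ∩ Zubin ∩ Yosef: 10:30-11:30, 13:00-15:00.
Bashir ∩ Uma ∩ Nikolai ∩ Zubin ∩ Yosef ∩ Ben: 10:30-11:30, 13:00-15:00.
Summing the common windows: 60 + 120 = 180 minutes.

180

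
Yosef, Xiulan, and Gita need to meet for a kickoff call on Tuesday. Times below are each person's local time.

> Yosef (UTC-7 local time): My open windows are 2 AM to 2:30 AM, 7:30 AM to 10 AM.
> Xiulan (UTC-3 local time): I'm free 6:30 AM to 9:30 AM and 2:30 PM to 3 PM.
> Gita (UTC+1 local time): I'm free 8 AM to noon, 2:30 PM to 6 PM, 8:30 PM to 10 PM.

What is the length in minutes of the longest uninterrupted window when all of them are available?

0

Yosef in UTC: 09:00-09:30, 14:30-17:00 (add 7h to convert from UTC-7).
Xiulan in UTC: 09:30-12:30, 17:30-18:00 (add 3h to convert from UTC-3).
Gita in UTC: 07:00-11:00, 13:30-17:00, 19:30-21:00 (subtract 1h to convert from UTC+1).
Yosef ∩ Xiulan: ∅.
Yosef ∩ Xiulan ∩ Gita: ∅.
There is no time when everyone is free.
No common window exists, so the longest block is 0 minutes.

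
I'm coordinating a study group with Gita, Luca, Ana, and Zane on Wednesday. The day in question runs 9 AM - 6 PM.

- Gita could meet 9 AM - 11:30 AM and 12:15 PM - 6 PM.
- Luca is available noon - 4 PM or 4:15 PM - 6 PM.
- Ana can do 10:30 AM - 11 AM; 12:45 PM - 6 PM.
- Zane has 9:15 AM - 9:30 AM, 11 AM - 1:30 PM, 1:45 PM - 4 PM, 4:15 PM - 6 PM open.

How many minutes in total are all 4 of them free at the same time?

285

Gita ∩ Luca: 12:15-16:00, 16:15-18:00.
Gita ∩ Luca ∩ Ana: 12:45-16:00, 16:15-18:00.
Gita ∩ Luca ∩ Ana ∩ Zane: 12:45-13:30, 13:45-16:00, 16:15-18:00.
Summing the common windows: 45 + 135 + 105 = 285 minutes.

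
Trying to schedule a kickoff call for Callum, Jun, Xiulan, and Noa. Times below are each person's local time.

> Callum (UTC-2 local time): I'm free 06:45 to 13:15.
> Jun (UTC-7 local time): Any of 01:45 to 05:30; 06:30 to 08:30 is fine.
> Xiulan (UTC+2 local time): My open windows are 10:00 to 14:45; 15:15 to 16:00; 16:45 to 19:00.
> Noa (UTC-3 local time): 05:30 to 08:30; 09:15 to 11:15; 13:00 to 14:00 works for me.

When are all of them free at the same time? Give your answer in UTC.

08:45-11:30, 12:15-12:30, 13:30-14:00

Callum in UTC: 08:45-15:15 (add 2h to convert from UTC-2).
Jun in UTC: 08:45-12:30, 13:30-15:30 (add 7h to convert from UTC-7).
Xiulan in UTC: 08:00-12:45, 13:15-14:00, 14:45-17:00 (subtract 2h to convert from UTC+2).
Noa in UTC: 08:30-11:30, 12:15-14:15, 16:00-17:00 (add 3h to convert from UTC-3).
Callum ∩ Jun: 08:45-12:30, 13:30-15:15.
Callum ∩ Jun ∩ Xiulan: 08:45-12:30, 13:30-14:00, 14:45-15:15.
Callum ∩ Jun ∩ Xiulan ∩ Noa: 08:45-11:30, 12:15-12:30, 13:30-14:00.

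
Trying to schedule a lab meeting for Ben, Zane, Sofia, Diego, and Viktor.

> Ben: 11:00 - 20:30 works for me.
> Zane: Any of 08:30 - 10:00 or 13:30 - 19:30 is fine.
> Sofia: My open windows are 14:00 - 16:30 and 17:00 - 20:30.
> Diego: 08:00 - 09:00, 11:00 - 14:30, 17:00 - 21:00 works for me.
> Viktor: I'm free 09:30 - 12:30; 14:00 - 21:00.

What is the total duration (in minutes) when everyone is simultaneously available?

180

Ben ∩ Zane: 13:30-19:30.
Ben ∩ Zane ∩ Sofia: 14:00-16:30, 17:00-19:30.
Ben ∩ Zane ∩ Sofia ∩ Diego: 14:00-14:30, 17:00-19:30.
Ben ∩ Zane ∩ Sofia ∩ Diego ∩ Viktor: 14:00-14:30, 17:00-19:30.
Summing the common windows: 30 + 150 = 180 minutes.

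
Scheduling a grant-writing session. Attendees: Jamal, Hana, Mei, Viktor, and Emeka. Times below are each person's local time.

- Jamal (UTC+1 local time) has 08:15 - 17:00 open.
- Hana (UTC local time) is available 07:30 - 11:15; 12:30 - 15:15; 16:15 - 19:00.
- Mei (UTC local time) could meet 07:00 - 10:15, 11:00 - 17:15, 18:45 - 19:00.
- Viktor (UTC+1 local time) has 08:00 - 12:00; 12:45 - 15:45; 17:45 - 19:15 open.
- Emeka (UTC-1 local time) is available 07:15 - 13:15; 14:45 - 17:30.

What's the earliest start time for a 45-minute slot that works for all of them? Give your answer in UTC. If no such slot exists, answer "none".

Jamal in UTC: 07:15-16:00 (subtract 1h to convert from UTC+1).
Hana in UTC: 07:30-11:15, 12:30-15:15, 16:15-19:00.
Mei in UTC: 07:00-10:15, 11:00-17:15, 18:45-19:00.
Viktor in UTC: 07:00-11:00, 11:45-14:45, 16:45-18:15 (subtract 1h to convert from UTC+1).
Emeka in UTC: 08:15-14:15, 15:45-18:30 (add 1h to convert from UTC-1).
Jamal ∩ Hana: 07:30-11:15, 12:30-15:15.
Jamal ∩ Hana ∩ Mei: 07:30-10:15, 11:00-11:15, 12:30-15:15.
Jamal ∩ Hana ∩ Mei ∩ Viktor: 07:30-10:15, 12:30-14:45.
Jamal ∩ Hana ∩ Mei ∩ Viktor ∩ Emeka: 08:15-10:15, 12:30-14:15.
The first common window of at least 45 minutes is 08:15-10:15, so the earliest start is 08:15.

08:15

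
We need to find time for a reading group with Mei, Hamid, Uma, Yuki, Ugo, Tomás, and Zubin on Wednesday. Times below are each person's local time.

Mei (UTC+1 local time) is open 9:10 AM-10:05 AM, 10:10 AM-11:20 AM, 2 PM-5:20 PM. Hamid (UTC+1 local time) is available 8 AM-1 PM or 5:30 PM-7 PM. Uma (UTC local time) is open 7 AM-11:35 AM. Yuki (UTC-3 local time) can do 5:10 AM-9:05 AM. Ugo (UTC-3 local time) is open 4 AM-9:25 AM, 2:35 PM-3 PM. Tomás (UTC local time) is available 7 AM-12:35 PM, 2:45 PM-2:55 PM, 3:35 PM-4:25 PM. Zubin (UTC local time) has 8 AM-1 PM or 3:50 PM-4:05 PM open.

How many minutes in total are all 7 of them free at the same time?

Mei in UTC: 08:10-09:05, 09:10-10:20, 13:00-16:20 (subtract 1h to convert from UTC+1).
Hamid in UTC: 07:00-12:00, 16:30-18:00 (subtract 1h to convert from UTC+1).
Uma in UTC: 07:00-11:35.
Yuki in UTC: 08:10-12:05 (add 3h to convert from UTC-3).
Ugo in UTC: 07:00-12:25, 17:35-18:00 (add 3h to convert from UTC-3).
Tomás in UTC: 07:00-12:35, 14:45-14:55, 15:35-16:25.
Zubin in UTC: 08:00-13:00, 15:50-16:05.
Mei ∩ Hamid: 08:10-09:05, 09:10-10:20.
Mei ∩ Hamid ∩ Uma: 08:10-09:05, 09:10-10:20.
Mei ∩ Hamid ∩ Uma ∩ Yuki: 08:10-09:05, 09:10-10:20.
Mei ∩ Hamid ∩ Uma ∩ Yuki ∩ Ugo: 08:10-09:05, 09:10-10:20.
Mei ∩ Hamid ∩ Uma ∩ Yuki ∩ Ugo ∩ Tomás: 08:10-09:05, 09:10-10:20.
Mei ∩ Hamid ∩ Uma ∩ Yuki ∩ Ugo ∩ Tomás ∩ Zubin: 08:10-09:05, 09:10-10:20.
Summing the common windows: 55 + 70 = 125 minutes.

125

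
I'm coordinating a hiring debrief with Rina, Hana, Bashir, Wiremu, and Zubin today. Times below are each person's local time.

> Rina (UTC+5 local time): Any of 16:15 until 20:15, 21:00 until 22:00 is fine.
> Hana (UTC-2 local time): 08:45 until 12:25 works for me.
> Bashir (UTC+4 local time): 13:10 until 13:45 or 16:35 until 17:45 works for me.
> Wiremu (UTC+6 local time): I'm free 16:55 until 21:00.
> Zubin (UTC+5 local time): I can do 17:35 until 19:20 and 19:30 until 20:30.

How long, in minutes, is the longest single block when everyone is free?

70

Rina in UTC: 11:15-15:15, 16:00-17:00 (subtract 5h to convert from UTC+5).
Hana in UTC: 10:45-14:25 (add 2h to convert from UTC-2).
Bashir in UTC: 09:10-09:45, 12:35-13:45 (subtract 4h to convert from UTC+4).
Wiremu in UTC: 10:55-15:00 (subtract 6h to convert from UTC+6).
Zubin in UTC: 12:35-14:20, 14:30-15:30 (subtract 5h to convert from UTC+5).
Rina ∩ Hana: 11:15-14:25.
Rina ∩ Hana ∩ Bashir: 12:35-13:45.
Rina ∩ Hana ∩ Bashir ∩ Wiremu: 12:35-13:45.
Rina ∩ Hana ∩ Bashir ∩ Wiremu ∩ Zubin: 12:35-13:45.
Those are the intersection windows.
The longest is 12:35-13:45 at 70 minutes.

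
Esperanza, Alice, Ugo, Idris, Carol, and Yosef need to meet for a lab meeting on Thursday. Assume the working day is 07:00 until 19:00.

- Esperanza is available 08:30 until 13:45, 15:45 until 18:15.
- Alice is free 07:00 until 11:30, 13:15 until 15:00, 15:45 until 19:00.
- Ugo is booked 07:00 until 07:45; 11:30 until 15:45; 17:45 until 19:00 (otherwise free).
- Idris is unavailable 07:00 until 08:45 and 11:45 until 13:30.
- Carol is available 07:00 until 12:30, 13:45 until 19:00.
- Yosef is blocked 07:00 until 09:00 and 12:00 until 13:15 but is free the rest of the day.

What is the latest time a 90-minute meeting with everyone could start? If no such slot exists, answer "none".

16:15

Esperanza free: 08:30-13:45, 15:45-18:15.
Alice free: 07:00-11:30, 13:15-15:00, 15:45-19:00.
Ugo free: 07:45-11:30, 15:45-17:45 (invert busy blocks within the working day).
Idris free: 08:45-11:45, 13:30-19:00 (invert busy blocks within the working day).
Carol free: 07:00-12:30, 13:45-19:00.
Yosef free: 09:00-12:00, 13:15-19:00 (invert busy blocks within the working day).
Esperanza ∩ Alice: 08:30-11:30, 13:15-13:45, 15:45-18:15.
Esperanza ∩ Alice ∩ Ugo: 08:30-11:30, 15:45-17:45.
Esperanza ∩ Alice ∩ Ugo ∩ Idris: 08:45-11:30, 15:45-17:45.
Esperanza ∩ Alice ∩ Ugo ∩ Idris ∩ Carol: 08:45-11:30, 15:45-17:45.
Esperanza ∩ Alice ∩ Ugo ∩ Idris ∩ Carol ∩ Yosef: 09:00-11:30, 15:45-17:45.
Those are the intersection windows.
The last common window of at least 90 minutes is 15:45-17:45; a 90-minute meeting can start as late as 16:15 and still end by 17:45.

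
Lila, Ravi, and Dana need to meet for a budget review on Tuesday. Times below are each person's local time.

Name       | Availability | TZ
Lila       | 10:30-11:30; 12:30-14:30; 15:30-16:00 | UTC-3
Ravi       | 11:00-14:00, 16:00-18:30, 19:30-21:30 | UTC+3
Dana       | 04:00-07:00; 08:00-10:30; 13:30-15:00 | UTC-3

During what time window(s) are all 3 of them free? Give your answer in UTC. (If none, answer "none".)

Lila in UTC: 13:30-14:30, 15:30-17:30, 18:30-19:00 (add 3h to convert from UTC-3).
Ravi in UTC: 08:00-11:00, 13:00-15:30, 16:30-18:30 (subtract 3h to convert from UTC+3).
Dana in UTC: 07:00-10:00, 11:00-13:30, 16:30-18:00 (add 3h to convert from UTC-3).
Lila ∩ Ravi: 13:30-14:30, 16:30-17:30.
Lila ∩ Ravi ∩ Dana: 16:30-17:30.
Those are the intersection windows.

16:30-17:30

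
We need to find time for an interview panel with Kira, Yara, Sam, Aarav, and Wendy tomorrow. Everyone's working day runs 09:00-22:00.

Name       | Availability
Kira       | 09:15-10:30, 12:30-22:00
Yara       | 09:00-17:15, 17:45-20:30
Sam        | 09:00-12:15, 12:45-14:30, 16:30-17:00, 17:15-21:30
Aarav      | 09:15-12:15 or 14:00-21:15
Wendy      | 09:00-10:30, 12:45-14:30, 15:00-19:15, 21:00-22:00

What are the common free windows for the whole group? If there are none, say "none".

Kira ∩ Yara: 09:15-10:30, 12:30-17:15, 17:45-20:30.
Kira ∩ Yara ∩ Sam: 09:15-10:30, 12:45-14:30, 16:30-17:00, 17:45-20:30.
Kira ∩ Yara ∩ Sam ∩ Aarav: 09:15-10:30, 14:00-14:30, 16:30-17:00, 17:45-20:30.
Kira ∩ Yara ∩ Sam ∩ Aarav ∩ Wendy: 09:15-10:30, 14:00-14:30, 16:30-17:00, 17:45-19:15.
Those are the intersection windows.

09:15-10:30, 14:00-14:30, 16:30-17:00, 17:45-19:15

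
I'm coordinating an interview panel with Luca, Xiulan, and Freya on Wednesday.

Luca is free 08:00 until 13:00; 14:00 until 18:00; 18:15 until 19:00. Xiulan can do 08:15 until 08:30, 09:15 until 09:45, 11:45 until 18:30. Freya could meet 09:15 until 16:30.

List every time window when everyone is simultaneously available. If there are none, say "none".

Luca ∩ Xiulan: 08:15-08:30, 09:15-09:45, 11:45-13:00, 14:00-18:00, 18:15-18:30.
Luca ∩ Xiulan ∩ Freya: 09:15-09:45, 11:45-13:00, 14:00-16:30.

09:15-09:45, 11:45-13:00, 14:00-16:30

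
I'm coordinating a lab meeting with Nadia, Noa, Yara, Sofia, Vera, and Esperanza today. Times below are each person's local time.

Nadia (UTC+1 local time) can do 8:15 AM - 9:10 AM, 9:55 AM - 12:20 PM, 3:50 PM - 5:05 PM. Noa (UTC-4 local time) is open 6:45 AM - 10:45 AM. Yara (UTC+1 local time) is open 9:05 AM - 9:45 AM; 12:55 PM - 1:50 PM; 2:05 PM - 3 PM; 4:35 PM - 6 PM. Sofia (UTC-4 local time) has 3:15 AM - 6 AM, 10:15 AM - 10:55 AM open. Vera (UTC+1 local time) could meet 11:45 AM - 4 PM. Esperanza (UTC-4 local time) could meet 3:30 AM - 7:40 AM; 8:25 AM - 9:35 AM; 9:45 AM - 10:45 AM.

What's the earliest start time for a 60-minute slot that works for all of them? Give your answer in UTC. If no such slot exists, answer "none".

Nadia in UTC: 07:15-08:10, 08:55-11:20, 14:50-16:05 (subtract 1h to convert from UTC+1).
Noa in UTC: 10:45-14:45 (add 4h to convert from UTC-4).
Yara in UTC: 08:05-08:45, 11:55-12:50, 13:05-14:00, 15:35-17:00 (subtract 1h to convert from UTC+1).
Sofia in UTC: 07:15-10:00, 14:15-14:55 (add 4h to convert from UTC-4).
Vera in UTC: 10:45-15:00 (subtract 1h to convert from UTC+1).
Esperanza in UTC: 07:30-11:40, 12:25-13:35, 13:45-14:45 (add 4h to convert from UTC-4).
Nadia ∩ Noa: 10:45-11:20.
Nadia ∩ Noa ∩ Yara: ∅.
Nadia ∩ Noa ∩ Yara ∩ Sofia: ∅.
Nadia ∩ Noa ∩ Yara ∩ Sofia ∩ Vera: ∅.
Nadia ∩ Noa ∩ Yara ∩ Sofia ∩ Vera ∩ Esperanza: ∅.
There is no time when everyone is free.
No common window is at least 60 minutes long.

none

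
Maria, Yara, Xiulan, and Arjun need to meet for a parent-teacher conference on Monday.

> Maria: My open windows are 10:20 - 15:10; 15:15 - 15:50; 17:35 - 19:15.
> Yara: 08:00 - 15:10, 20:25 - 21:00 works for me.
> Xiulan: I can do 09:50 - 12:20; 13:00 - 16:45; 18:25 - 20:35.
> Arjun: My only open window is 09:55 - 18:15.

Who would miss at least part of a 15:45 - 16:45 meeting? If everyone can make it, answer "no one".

Maria: not fully free for 15:45-16:45. Yara: not fully free for 15:45-16:45. Xiulan: free for 15:45-16:45. Arjun: free for 15:45-16:45.

Maria, Yara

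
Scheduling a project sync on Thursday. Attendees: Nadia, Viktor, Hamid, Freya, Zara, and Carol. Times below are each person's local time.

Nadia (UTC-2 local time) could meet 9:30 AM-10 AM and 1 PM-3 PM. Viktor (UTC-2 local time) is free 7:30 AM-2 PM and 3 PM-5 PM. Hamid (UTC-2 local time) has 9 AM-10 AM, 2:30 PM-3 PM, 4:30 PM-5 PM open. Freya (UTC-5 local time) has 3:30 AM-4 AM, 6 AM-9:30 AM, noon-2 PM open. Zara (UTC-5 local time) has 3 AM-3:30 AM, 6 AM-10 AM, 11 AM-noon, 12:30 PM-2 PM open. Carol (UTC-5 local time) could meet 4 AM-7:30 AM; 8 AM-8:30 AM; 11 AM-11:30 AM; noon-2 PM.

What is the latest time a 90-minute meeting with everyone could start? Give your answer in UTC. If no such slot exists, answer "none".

Nadia in UTC: 11:30-12:00, 15:00-17:00 (add 2h to convert from UTC-2).
Viktor in UTC: 09:30-16:00, 17:00-19:00 (add 2h to convert from UTC-2).
Hamid in UTC: 11:00-12:00, 16:30-17:00, 18:30-19:00 (add 2h to convert from UTC-2).
Freya in UTC: 08:30-09:00, 11:00-14:30, 17:00-19:00 (add 5h to convert from UTC-5).
Zara in UTC: 08:00-08:30, 11:00-15:00, 16:00-17:00, 17:30-19:00 (add 5h to convert from UTC-5).
Carol in UTC: 09:00-12:30, 13:00-13:30, 16:00-16:30, 17:00-19:00 (add 5h to convert from UTC-5).
Nadia ∩ Viktor: 11:30-12:00, 15:00-16:00.
Nadia ∩ Viktor ∩ Hamid: 11:30-12:00.
Nadia ∩ Viktor ∩ Hamid ∩ Freya: 11:30-12:00.
Nadia ∩ Viktor ∩ Hamid ∩ Freya ∩ Zara: 11:30-12:00.
Nadia ∩ Viktor ∩ Hamid ∩ Freya ∩ Zara ∩ Carol: 11:30-12:00.
Those are the intersection windows.
No common window is at least 90 minutes long.

none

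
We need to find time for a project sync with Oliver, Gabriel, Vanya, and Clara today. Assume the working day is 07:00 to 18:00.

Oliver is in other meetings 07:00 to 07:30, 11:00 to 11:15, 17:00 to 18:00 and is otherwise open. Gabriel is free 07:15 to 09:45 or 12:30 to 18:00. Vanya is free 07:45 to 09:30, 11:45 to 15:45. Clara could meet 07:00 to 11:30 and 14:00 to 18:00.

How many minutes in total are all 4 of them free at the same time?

210

Oliver free: 07:30-11:00, 11:15-17:00 (invert busy blocks within the working day).
Gabriel free: 07:15-09:45, 12:30-18:00.
Vanya free: 07:45-09:30, 11:45-15:45.
Clara free: 07:00-11:30, 14:00-18:00.
Oliver ∩ Gabriel: 07:30-09:45, 12:30-17:00.
Oliver ∩ Gabriel ∩ Vanya: 07:45-09:30, 12:30-15:45.
Oliver ∩ Gabriel ∩ Vanya ∩ Clara: 07:45-09:30, 14:00-15:45.
Summing the common windows: 105 + 105 = 210 minutes.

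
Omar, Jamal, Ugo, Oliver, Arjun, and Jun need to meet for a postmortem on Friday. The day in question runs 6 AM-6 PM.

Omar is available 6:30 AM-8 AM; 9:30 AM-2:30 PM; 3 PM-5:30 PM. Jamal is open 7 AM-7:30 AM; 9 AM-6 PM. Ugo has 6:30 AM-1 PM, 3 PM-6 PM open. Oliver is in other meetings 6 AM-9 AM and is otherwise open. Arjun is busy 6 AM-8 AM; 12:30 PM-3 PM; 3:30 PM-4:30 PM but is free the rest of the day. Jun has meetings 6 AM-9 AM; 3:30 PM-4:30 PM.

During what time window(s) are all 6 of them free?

09:30-12:30, 15:00-15:30, 16:30-17:30

Omar free: 06:30-08:00, 09:30-14:30, 15:00-17:30.
Jamal free: 07:00-07:30, 09:00-18:00.
Ugo free: 06:30-13:00, 15:00-18:00.
Oliver free: 09:00-18:00 (invert busy blocks within the working day).
Arjun free: 08:00-12:30, 15:00-15:30, 16:30-18:00 (invert busy blocks within the working day).
Jun free: 09:00-15:30, 16:30-18:00 (invert busy blocks within the working day).
Omar ∩ Jamal: 07:00-07:30, 09:30-14:30, 15:00-17:30.
Omar ∩ Jamal ∩ Ugo: 07:00-07:30, 09:30-13:00, 15:00-17:30.
Omar ∩ Jamal ∩ Ugo ∩ Oliver: 09:30-13:00, 15:00-17:30.
Omar ∩ Jamal ∩ Ugo ∩ Oliver ∩ Arjun: 09:30-12:30, 15:00-15:30, 16:30-17:30.
Omar ∩ Jamal ∩ Ugo ∩ Oliver ∩ Arjun ∩ Jun: 09:30-12:30, 15:00-15:30, 16:30-17:30.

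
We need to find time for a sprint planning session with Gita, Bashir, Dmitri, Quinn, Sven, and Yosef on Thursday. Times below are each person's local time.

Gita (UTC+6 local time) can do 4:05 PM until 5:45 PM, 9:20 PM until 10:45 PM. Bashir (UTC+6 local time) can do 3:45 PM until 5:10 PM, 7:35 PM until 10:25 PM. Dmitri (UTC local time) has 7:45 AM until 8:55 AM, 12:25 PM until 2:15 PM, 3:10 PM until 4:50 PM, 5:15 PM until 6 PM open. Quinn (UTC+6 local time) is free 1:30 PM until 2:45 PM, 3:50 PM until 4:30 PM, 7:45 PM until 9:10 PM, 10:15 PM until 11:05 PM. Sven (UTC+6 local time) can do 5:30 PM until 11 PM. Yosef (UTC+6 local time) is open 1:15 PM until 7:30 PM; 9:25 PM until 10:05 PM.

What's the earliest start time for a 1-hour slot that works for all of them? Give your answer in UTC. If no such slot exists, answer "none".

Gita in UTC: 10:05-11:45, 15:20-16:45 (subtract 6h to convert from UTC+6).
Bashir in UTC: 09:45-11:10, 13:35-16:25 (subtract 6h to convert from UTC+6).
Dmitri in UTC: 07:45-08:55, 12:25-14:15, 15:10-16:50, 17:15-18:00.
Quinn in UTC: 07:30-08:45, 09:50-10:30, 13:45-15:10, 16:15-17:05 (subtract 6h to convert from UTC+6).
Sven in UTC: 11:30-17:00 (subtract 6h to convert from UTC+6).
Yosef in UTC: 07:15-13:30, 15:25-16:05 (subtract 6h to convert from UTC+6).
Gita ∩ Bashir: 10:05-11:10, 15:20-16:25.
Gita ∩ Bashir ∩ Dmitri: 15:20-16:25.
Gita ∩ Bashir ∩ Dmitri ∩ Quinn: 16:15-16:25.
Gita ∩ Bashir ∩ Dmitri ∩ Quinn ∩ Sven: 16:15-16:25.
Gita ∩ Bashir ∩ Dmitri ∩ Quinn ∩ Sven ∩ Yosef: ∅.
There is no time when everyone is free.
No common window is at least 60 minutes long.

none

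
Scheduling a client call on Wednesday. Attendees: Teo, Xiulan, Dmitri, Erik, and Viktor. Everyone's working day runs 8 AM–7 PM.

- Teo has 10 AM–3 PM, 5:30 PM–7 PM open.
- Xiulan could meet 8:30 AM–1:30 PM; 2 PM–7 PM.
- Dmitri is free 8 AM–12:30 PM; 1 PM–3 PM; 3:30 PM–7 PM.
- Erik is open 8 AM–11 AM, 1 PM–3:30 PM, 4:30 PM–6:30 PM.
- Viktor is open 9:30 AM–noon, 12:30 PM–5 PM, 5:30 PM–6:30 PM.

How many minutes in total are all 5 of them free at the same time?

Teo ∩ Xiulan: 10:00-13:30, 14:00-15:00, 17:30-19:00.
Teo ∩ Xiulan ∩ Dmitri: 10:00-12:30, 13:00-13:30, 14:00-15:00, 17:30-19:00.
Teo ∩ Xiulan ∩ Dmitri ∩ Erik: 10:00-11:00, 13:00-13:30, 14:00-15:00, 17:30-18:30.
Teo ∩ Xiulan ∩ Dmitri ∩ Erik ∩ Viktor: 10:00-11:00, 13:00-13:30, 14:00-15:00, 17:30-18:30.
Those are the intersection windows.
Summing the common windows: 60 + 30 + 60 + 60 = 210 minutes.

210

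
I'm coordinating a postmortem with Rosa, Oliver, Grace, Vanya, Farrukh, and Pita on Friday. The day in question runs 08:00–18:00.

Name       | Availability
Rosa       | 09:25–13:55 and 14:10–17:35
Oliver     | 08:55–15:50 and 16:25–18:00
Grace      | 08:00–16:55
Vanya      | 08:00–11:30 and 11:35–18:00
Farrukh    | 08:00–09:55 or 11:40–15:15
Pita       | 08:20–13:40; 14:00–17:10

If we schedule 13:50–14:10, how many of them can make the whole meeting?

4

Oliver, Grace, Vanya, and Farrukh can make the full 13:50-14:10 slot — that's 4.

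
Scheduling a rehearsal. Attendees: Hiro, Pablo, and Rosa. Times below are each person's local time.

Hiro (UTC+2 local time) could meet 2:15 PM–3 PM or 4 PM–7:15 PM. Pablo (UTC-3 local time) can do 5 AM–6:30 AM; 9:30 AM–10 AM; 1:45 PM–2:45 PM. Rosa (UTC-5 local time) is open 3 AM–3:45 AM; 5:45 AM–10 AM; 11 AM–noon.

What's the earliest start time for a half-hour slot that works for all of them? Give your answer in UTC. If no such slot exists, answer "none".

12:30

Hiro in UTC: 12:15-13:00, 14:00-17:15 (subtract 2h to convert from UTC+2).
Pablo in UTC: 08:00-09:30, 12:30-13:00, 16:45-17:45 (add 3h to convert from UTC-3).
Rosa in UTC: 08:00-08:45, 10:45-15:00, 16:00-17:00 (add 5h to convert from UTC-5).
Hiro ∩ Pablo: 12:30-13:00, 16:45-17:15.
Hiro ∩ Pablo ∩ Rosa: 12:30-13:00, 16:45-17:00.
The first common window of at least 30 minutes is 12:30-13:00, so the earliest start is 12:30.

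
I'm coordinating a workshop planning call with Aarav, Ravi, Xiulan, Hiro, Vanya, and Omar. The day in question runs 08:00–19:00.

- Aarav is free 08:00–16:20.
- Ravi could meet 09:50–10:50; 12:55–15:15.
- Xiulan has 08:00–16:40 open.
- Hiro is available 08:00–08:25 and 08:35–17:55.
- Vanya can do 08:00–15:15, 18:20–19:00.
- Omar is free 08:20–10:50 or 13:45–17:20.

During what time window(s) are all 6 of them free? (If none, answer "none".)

09:50-10:50, 13:45-15:15

Aarav ∩ Ravi: 09:50-10:50, 12:55-15:15.
Aarav ∩ Ravi ∩ Xiulan: 09:50-10:50, 12:55-15:15.
Aarav ∩ Ravi ∩ Xiulan ∩ Hiro: 09:50-10:50, 12:55-15:15.
Aarav ∩ Ravi ∩ Xiulan ∩ Hiro ∩ Vanya: 09:50-10:50, 12:55-15:15.
Aarav ∩ Ravi ∩ Xiulan ∩ Hiro ∩ Vanya ∩ Omar: 09:50-10:50, 13:45-15:15.
Those are the intersection windows.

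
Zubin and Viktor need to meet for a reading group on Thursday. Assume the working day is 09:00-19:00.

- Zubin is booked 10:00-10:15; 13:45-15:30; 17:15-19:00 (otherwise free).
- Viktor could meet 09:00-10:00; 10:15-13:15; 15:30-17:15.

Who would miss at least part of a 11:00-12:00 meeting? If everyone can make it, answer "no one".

Zubin free: 09:00-10:00, 10:15-13:45, 15:30-17:15 (invert busy blocks within the working day).
Viktor free: 09:00-10:00, 10:15-13:15, 15:30-17:15.
Zubin: free for 11:00-12:00. Viktor: free for 11:00-12:00.

no one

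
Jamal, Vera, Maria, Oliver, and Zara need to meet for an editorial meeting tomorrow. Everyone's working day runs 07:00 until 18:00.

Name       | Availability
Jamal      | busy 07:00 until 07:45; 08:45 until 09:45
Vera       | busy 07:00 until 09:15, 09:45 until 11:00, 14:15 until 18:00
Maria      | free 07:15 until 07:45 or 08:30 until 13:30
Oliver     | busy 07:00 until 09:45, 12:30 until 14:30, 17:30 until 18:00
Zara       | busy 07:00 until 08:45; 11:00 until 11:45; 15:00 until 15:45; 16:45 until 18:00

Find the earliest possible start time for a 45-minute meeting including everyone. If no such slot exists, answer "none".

11:45

Jamal free: 07:45-08:45, 09:45-18:00 (invert busy blocks within the working day).
Vera free: 09:15-09:45, 11:00-14:15 (invert busy blocks within the working day).
Maria free: 07:15-07:45, 08:30-13:30.
Oliver free: 09:45-12:30, 14:30-17:30 (invert busy blocks within the working day).
Zara free: 08:45-11:00, 11:45-15:00, 15:45-16:45 (invert busy blocks within the working day).
Jamal ∩ Vera: 11:00-14:15.
Jamal ∩ Vera ∩ Maria: 11:00-13:30.
Jamal ∩ Vera ∩ Maria ∩ Oliver: 11:00-12:30.
Jamal ∩ Vera ∩ Maria ∩ Oliver ∩ Zara: 11:45-12:30.
So the common availability across everyone is 11:45-12:30.
The first common window of at least 45 minutes is 11:45-12:30, so the earliest start is 11:45.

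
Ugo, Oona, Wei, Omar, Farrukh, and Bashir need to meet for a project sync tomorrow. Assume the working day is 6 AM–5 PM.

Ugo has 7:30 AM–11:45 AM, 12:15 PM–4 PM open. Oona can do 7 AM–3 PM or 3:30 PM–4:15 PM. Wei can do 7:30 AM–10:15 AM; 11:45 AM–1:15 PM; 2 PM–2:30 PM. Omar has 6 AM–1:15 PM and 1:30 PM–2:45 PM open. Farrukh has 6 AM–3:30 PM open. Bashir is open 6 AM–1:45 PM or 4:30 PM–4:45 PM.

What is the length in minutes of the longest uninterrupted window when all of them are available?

Ugo ∩ Oona: 07:30-11:45, 12:15-15:00, 15:30-16:00.
Ugo ∩ Oona ∩ Wei: 07:30-10:15, 12:15-13:15, 14:00-14:30.
Ugo ∩ Oona ∩ Wei ∩ Omar: 07:30-10:15, 12:15-13:15, 14:00-14:30.
Ugo ∩ Oona ∩ Wei ∩ Omar ∩ Farrukh: 07:30-10:15, 12:15-13:15, 14:00-14:30.
Ugo ∩ Oona ∩ Wei ∩ Omar ∩ Farrukh ∩ Bashir: 07:30-10:15, 12:15-13:15.
So the common availability across everyone is 07:30-10:15, 12:15-13:15.
The longest is 07:30-10:15 at 165 minutes.

165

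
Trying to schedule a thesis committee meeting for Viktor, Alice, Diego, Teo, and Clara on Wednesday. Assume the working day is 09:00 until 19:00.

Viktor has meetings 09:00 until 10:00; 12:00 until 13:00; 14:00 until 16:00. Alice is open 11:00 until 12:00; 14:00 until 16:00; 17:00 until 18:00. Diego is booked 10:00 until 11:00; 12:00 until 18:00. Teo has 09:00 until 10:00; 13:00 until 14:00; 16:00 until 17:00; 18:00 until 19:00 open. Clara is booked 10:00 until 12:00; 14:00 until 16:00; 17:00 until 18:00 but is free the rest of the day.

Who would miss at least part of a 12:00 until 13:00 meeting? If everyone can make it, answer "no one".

Alice, Diego, Teo, Viktor

Viktor free: 10:00-12:00, 13:00-14:00, 16:00-19:00 (invert busy blocks within the working day).
Alice free: 11:00-12:00, 14:00-16:00, 17:00-18:00.
Diego free: 09:00-10:00, 11:00-12:00, 18:00-19:00 (invert busy blocks within the working day).
Teo free: 09:00-10:00, 13:00-14:00, 16:00-17:00, 18:00-19:00.
Clara free: 09:00-10:00, 12:00-14:00, 16:00-17:00, 18:00-19:00 (invert busy blocks within the working day).
Viktor: not fully free for 12:00-13:00. Alice: not fully free for 12:00-13:00. Diego: not fully free for 12:00-13:00. Teo: not fully free for 12:00-13:00. Clara: free for 12:00-13:00.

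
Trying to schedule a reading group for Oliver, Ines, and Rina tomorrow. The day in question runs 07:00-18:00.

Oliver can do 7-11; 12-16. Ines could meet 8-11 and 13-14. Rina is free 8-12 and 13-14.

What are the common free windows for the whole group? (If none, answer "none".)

Oliver ∩ Ines: 08:00-11:00, 13:00-14:00.
Oliver ∩ Ines ∩ Rina: 08:00-11:00, 13:00-14:00.

08:00-11:00, 13:00-14:00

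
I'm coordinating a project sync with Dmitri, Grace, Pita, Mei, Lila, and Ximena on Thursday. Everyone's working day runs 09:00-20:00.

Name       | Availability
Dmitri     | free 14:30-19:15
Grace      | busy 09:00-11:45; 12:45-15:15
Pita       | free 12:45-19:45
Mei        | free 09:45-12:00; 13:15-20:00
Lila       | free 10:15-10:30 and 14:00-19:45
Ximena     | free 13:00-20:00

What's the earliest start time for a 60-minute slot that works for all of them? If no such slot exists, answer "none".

Dmitri free: 14:30-19:15.
Grace free: 11:45-12:45, 15:15-20:00 (invert busy blocks within the working day).
Pita free: 12:45-19:45.
Mei free: 09:45-12:00, 13:15-20:00.
Lila free: 10:15-10:30, 14:00-19:45.
Ximena free: 13:00-20:00.
Dmitri ∩ Grace: 15:15-19:15.
Dmitri ∩ Grace ∩ Pita: 15:15-19:15.
Dmitri ∩ Grace ∩ Pita ∩ Mei: 15:15-19:15.
Dmitri ∩ Grace ∩ Pita ∩ Mei ∩ Lila: 15:15-19:15.
Dmitri ∩ Grace ∩ Pita ∩ Mei ∩ Lila ∩ Ximena: 15:15-19:15.
Those are the intersection windows.
The first common window of at least 60 minutes is 15:15-19:15, so the earliest start is 15:15.

15:15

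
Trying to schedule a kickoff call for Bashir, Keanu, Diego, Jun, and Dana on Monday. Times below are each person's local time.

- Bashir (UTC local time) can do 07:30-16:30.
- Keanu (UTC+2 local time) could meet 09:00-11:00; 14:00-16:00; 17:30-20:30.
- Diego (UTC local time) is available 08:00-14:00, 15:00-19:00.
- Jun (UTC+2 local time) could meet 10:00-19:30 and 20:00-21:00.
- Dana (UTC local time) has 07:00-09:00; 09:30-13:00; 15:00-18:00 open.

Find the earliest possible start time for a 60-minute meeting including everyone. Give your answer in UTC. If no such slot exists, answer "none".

Bashir in UTC: 07:30-16:30.
Keanu in UTC: 07:00-09:00, 12:00-14:00, 15:30-18:30 (subtract 2h to convert from UTC+2).
Diego in UTC: 08:00-14:00, 15:00-19:00.
Jun in UTC: 08:00-17:30, 18:00-19:00 (subtract 2h to convert from UTC+2).
Dana in UTC: 07:00-09:00, 09:30-13:00, 15:00-18:00.
Bashir ∩ Keanu: 07:30-09:00, 12:00-14:00, 15:30-16:30.
Bashir ∩ Keanu ∩ Diego: 08:00-09:00, 12:00-14:00, 15:30-16:30.
Bashir ∩ Keanu ∩ Diego ∩ Jun: 08:00-09:00, 12:00-14:00, 15:30-16:30.
Bashir ∩ Keanu ∩ Diego ∩ Jun ∩ Dana: 08:00-09:00, 12:00-13:00, 15:30-16:30.
So the common availability across everyone is 08:00-09:00, 12:00-13:00, 15:30-16:30.
The first common window of at least 60 minutes is 08:00-09:00, so the earliest start is 08:00.

08:00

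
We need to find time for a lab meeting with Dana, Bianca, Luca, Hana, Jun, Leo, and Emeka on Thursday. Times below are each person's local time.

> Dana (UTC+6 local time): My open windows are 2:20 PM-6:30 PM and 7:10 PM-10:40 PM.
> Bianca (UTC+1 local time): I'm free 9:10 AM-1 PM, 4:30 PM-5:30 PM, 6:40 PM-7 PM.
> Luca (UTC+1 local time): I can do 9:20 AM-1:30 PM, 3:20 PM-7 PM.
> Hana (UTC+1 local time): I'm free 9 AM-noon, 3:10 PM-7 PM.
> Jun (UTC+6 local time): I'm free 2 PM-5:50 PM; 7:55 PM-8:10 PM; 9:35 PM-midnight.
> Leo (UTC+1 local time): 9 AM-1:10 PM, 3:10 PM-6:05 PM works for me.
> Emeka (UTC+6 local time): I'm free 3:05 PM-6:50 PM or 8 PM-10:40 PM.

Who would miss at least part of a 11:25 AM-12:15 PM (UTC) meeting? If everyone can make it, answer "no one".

Bianca, Hana, Jun, Leo

Dana in UTC: 08:20-12:30, 13:10-16:40 (subtract 6h to convert from UTC+6).
Bianca in UTC: 08:10-12:00, 15:30-16:30, 17:40-18:00 (subtract 1h to convert from UTC+1).
Luca in UTC: 08:20-12:30, 14:20-18:00 (subtract 1h to convert from UTC+1).
Hana in UTC: 08:00-11:00, 14:10-18:00 (subtract 1h to convert from UTC+1).
Jun in UTC: 08:00-11:50, 13:55-14:10, 15:35-18:00 (subtract 6h to convert from UTC+6).
Leo in UTC: 08:00-12:10, 14:10-17:05 (subtract 1h to convert from UTC+1).
Emeka in UTC: 09:05-12:50, 14:00-16:40 (subtract 6h to convert from UTC+6).
Dana: free for 11:25-12:15. Bianca: not fully free for 11:25-12:15. Luca: free for 11:25-12:15. Hana: not fully free for 11:25-12:15. Jun: not fully free for 11:25-12:15. Leo: not fully free for 11:25-12:15. Emeka: free for 11:25-12:15.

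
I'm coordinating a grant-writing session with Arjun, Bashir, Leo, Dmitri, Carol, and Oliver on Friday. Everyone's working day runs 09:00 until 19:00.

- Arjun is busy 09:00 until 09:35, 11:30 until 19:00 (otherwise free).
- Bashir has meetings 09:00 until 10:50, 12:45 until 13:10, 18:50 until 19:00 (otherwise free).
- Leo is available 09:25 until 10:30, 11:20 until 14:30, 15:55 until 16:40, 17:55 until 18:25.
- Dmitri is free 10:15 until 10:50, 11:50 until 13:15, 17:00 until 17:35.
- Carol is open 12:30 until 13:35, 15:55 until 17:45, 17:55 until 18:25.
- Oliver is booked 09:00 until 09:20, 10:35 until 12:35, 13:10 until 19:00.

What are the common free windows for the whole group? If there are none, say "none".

none

Arjun free: 09:35-11:30 (invert busy blocks within the working day).
Bashir free: 10:50-12:45, 13:10-18:50 (invert busy blocks within the working day).
Leo free: 09:25-10:30, 11:20-14:30, 15:55-16:40, 17:55-18:25.
Dmitri free: 10:15-10:50, 11:50-13:15, 17:00-17:35.
Carol free: 12:30-13:35, 15:55-17:45, 17:55-18:25.
Oliver free: 09:20-10:35, 12:35-13:10 (invert busy blocks within the working day).
Arjun ∩ Bashir: 10:50-11:30.
Arjun ∩ Bashir ∩ Leo: 11:20-11:30.
Arjun ∩ Bashir ∩ Leo ∩ Dmitri: ∅.
Arjun ∩ Bashir ∩ Leo ∩ Dmitri ∩ Carol: ∅.
Arjun ∩ Bashir ∩ Leo ∩ Dmitri ∩ Carol ∩ Oliver: ∅.
There is no time when everyone is free.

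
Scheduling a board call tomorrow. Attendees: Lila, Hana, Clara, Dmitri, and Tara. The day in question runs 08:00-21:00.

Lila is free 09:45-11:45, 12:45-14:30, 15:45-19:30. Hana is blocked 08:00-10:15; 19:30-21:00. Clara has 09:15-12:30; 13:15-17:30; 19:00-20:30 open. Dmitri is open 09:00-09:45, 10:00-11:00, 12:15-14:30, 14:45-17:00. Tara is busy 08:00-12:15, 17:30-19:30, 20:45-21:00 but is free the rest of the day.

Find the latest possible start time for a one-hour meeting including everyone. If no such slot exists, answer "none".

16:00

Lila free: 09:45-11:45, 12:45-14:30, 15:45-19:30.
Hana free: 10:15-19:30 (invert busy blocks within the working day).
Clara free: 09:15-12:30, 13:15-17:30, 19:00-20:30.
Dmitri free: 09:00-09:45, 10:00-11:00, 12:15-14:30, 14:45-17:00.
Tara free: 12:15-17:30, 19:30-20:45 (invert busy blocks within the working day).
Lila ∩ Hana: 10:15-11:45, 12:45-14:30, 15:45-19:30.
Lila ∩ Hana ∩ Clara: 10:15-11:45, 13:15-14:30, 15:45-17:30, 19:00-19:30.
Lila ∩ Hana ∩ Clara ∩ Dmitri: 10:15-11:00, 13:15-14:30, 15:45-17:00.
Lila ∩ Hana ∩ Clara ∩ Dmitri ∩ Tara: 13:15-14:30, 15:45-17:00.
So the common availability across everyone is 13:15-14:30, 15:45-17:00.
The last common window of at least 60 minutes is 15:45-17:00; a 60-minute meeting can start as late as 16:00 and still end by 17:00.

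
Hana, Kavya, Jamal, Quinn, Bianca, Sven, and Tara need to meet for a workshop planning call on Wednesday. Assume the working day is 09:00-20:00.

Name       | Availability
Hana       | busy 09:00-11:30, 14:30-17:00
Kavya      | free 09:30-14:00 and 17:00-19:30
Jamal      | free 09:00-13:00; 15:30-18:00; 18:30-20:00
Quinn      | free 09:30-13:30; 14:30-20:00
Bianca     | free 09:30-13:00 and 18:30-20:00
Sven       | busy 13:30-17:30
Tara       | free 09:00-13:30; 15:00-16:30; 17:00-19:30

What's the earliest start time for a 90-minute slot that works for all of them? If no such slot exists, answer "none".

11:30

Hana free: 11:30-14:30, 17:00-20:00 (invert busy blocks within the working day).
Kavya free: 09:30-14:00, 17:00-19:30.
Jamal free: 09:00-13:00, 15:30-18:00, 18:30-20:00.
Quinn free: 09:30-13:30, 14:30-20:00.
Bianca free: 09:30-13:00, 18:30-20:00.
Sven free: 09:00-13:30, 17:30-20:00 (invert busy blocks within the working day).
Tara free: 09:00-13:30, 15:00-16:30, 17:00-19:30.
Hana ∩ Kavya: 11:30-14:00, 17:00-19:30.
Hana ∩ Kavya ∩ Jamal: 11:30-13:00, 17:00-18:00, 18:30-19:30.
Hana ∩ Kavya ∩ Jamal ∩ Quinn: 11:30-13:00, 17:00-18:00, 18:30-19:30.
Hana ∩ Kavya ∩ Jamal ∩ Quinn ∩ Bianca: 11:30-13:00, 18:30-19:30.
Hana ∩ Kavya ∩ Jamal ∩ Quinn ∩ Bianca ∩ Sven: 11:30-13:00, 18:30-19:30.
Hana ∩ Kavya ∩ Jamal ∩ Quinn ∩ Bianca ∩ Sven ∩ Tara: 11:30-13:00, 18:30-19:30.
The first common window of at least 90 minutes is 11:30-13:00, so the earliest start is 11:30.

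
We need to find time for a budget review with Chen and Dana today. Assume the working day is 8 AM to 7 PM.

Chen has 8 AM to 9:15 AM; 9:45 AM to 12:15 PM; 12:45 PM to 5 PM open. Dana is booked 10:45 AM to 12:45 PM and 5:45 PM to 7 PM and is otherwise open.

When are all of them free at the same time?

Chen free: 08:00-09:15, 09:45-12:15, 12:45-17:00.
Dana free: 08:00-10:45, 12:45-17:45 (invert busy blocks within the working day).
Chen ∩ Dana: 08:00-09:15, 09:45-10:45, 12:45-17:00.

08:00-09:15, 09:45-10:45, 12:45-17:00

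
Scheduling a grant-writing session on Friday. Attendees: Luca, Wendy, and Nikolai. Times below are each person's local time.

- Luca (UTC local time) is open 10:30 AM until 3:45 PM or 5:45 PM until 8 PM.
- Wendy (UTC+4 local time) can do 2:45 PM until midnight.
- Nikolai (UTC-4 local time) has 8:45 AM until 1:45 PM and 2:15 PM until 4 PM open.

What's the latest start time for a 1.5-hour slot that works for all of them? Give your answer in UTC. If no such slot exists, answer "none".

Luca in UTC: 10:30-15:45, 17:45-20:00.
Wendy in UTC: 10:45-20:00 (subtract 4h to convert from UTC+4).
Nikolai in UTC: 12:45-17:45, 18:15-20:00 (add 4h to convert from UTC-4).
Luca ∩ Wendy: 10:45-15:45, 17:45-20:00.
Luca ∩ Wendy ∩ Nikolai: 12:45-15:45, 18:15-20:00.
Those are the intersection windows.
The last common window of at least 90 minutes is 18:15-20:00; a 90-minute meeting can start as late as 18:30 and still end by 20:00.

18:30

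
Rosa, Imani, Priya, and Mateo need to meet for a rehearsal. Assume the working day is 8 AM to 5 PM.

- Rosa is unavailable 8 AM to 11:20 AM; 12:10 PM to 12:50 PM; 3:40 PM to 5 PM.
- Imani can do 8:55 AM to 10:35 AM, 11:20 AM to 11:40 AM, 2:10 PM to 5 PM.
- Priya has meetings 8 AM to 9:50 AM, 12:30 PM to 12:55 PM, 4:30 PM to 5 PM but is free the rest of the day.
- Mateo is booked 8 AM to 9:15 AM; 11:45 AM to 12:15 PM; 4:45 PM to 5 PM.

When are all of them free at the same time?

Rosa free: 11:20-12:10, 12:50-15:40 (invert busy blocks within the working day).
Imani free: 08:55-10:35, 11:20-11:40, 14:10-17:00.
Priya free: 09:50-12:30, 12:55-16:30 (invert busy blocks within the working day).
Mateo free: 09:15-11:45, 12:15-16:45 (invert busy blocks within the working day).
Rosa ∩ Imani: 11:20-11:40, 14:10-15:40.
Rosa ∩ Imani ∩ Priya: 11:20-11:40, 14:10-15:40.
Rosa ∩ Imani ∩ Priya ∩ Mateo: 11:20-11:40, 14:10-15:40.

11:20-11:40, 14:10-15:40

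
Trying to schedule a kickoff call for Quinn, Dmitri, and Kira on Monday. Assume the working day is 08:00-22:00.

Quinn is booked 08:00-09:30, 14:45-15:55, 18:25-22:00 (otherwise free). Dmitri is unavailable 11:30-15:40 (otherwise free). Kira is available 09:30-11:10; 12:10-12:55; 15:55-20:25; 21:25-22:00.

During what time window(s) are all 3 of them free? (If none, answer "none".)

Quinn free: 09:30-14:45, 15:55-18:25 (invert busy blocks within the working day).
Dmitri free: 08:00-11:30, 15:40-22:00 (invert busy blocks within the working day).
Kira free: 09:30-11:10, 12:10-12:55, 15:55-20:25, 21:25-22:00.
Quinn ∩ Dmitri: 09:30-11:30, 15:55-18:25.
Quinn ∩ Dmitri ∩ Kira: 09:30-11:10, 15:55-18:25.
Those are the intersection windows.

09:30-11:10, 15:55-18:25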